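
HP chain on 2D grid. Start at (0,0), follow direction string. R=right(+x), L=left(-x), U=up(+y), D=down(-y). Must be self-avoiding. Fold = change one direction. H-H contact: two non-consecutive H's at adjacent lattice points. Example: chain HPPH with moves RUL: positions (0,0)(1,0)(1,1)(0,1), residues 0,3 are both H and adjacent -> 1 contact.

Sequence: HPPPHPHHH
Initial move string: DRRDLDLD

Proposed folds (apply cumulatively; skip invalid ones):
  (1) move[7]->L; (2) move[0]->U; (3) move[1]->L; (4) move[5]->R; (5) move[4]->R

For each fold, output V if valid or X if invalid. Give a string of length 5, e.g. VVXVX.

Initial: DRRDLDLD -> [(0, 0), (0, -1), (1, -1), (2, -1), (2, -2), (1, -2), (1, -3), (0, -3), (0, -4)]
Fold 1: move[7]->L => DRRDLDLL VALID
Fold 2: move[0]->U => URRDLDLL VALID
Fold 3: move[1]->L => ULRDLDLL INVALID (collision), skipped
Fold 4: move[5]->R => URRDLRLL INVALID (collision), skipped
Fold 5: move[4]->R => URRDRDLL VALID

Answer: VVXXV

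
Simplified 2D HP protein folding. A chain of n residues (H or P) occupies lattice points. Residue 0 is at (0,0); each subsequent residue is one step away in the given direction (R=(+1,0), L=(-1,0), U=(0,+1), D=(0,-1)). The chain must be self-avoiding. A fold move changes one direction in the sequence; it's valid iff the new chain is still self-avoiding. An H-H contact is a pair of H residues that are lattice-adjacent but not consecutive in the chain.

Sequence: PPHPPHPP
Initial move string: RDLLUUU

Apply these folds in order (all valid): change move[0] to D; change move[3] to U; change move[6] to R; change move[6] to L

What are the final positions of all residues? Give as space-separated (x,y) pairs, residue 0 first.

Answer: (0,0) (0,-1) (0,-2) (-1,-2) (-1,-1) (-1,0) (-1,1) (-2,1)

Derivation:
Initial moves: RDLLUUU
Fold: move[0]->D => DDLLUUU (positions: [(0, 0), (0, -1), (0, -2), (-1, -2), (-2, -2), (-2, -1), (-2, 0), (-2, 1)])
Fold: move[3]->U => DDLUUUU (positions: [(0, 0), (0, -1), (0, -2), (-1, -2), (-1, -1), (-1, 0), (-1, 1), (-1, 2)])
Fold: move[6]->R => DDLUUUR (positions: [(0, 0), (0, -1), (0, -2), (-1, -2), (-1, -1), (-1, 0), (-1, 1), (0, 1)])
Fold: move[6]->L => DDLUUUL (positions: [(0, 0), (0, -1), (0, -2), (-1, -2), (-1, -1), (-1, 0), (-1, 1), (-2, 1)])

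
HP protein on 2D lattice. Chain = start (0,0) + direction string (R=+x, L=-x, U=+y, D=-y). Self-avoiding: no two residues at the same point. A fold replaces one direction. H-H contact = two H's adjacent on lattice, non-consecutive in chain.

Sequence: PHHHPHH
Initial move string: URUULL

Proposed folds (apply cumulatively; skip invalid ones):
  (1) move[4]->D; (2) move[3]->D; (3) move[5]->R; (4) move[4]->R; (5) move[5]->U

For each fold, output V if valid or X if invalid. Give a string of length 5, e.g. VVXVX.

Initial: URUULL -> [(0, 0), (0, 1), (1, 1), (1, 2), (1, 3), (0, 3), (-1, 3)]
Fold 1: move[4]->D => URUUDL INVALID (collision), skipped
Fold 2: move[3]->D => URUDLL INVALID (collision), skipped
Fold 3: move[5]->R => URUULR INVALID (collision), skipped
Fold 4: move[4]->R => URUURL INVALID (collision), skipped
Fold 5: move[5]->U => URUULU VALID

Answer: XXXXV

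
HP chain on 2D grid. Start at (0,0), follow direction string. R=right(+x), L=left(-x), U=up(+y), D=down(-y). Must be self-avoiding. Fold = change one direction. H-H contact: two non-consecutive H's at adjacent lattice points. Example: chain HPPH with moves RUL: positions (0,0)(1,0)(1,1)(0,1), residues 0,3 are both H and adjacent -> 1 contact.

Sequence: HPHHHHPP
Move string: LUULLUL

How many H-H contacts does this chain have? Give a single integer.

Positions: [(0, 0), (-1, 0), (-1, 1), (-1, 2), (-2, 2), (-3, 2), (-3, 3), (-4, 3)]
No H-H contacts found.

Answer: 0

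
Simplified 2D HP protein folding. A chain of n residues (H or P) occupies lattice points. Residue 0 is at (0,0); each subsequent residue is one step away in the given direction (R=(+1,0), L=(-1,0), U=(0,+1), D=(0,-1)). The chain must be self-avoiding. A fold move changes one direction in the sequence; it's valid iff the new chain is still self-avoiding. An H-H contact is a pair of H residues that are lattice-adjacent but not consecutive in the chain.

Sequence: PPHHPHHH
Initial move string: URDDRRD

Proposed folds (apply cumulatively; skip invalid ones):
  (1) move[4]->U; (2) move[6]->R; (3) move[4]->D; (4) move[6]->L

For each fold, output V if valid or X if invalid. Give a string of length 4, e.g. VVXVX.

Answer: XVVX

Derivation:
Initial: URDDRRD -> [(0, 0), (0, 1), (1, 1), (1, 0), (1, -1), (2, -1), (3, -1), (3, -2)]
Fold 1: move[4]->U => URDDURD INVALID (collision), skipped
Fold 2: move[6]->R => URDDRRR VALID
Fold 3: move[4]->D => URDDDRR VALID
Fold 4: move[6]->L => URDDDRL INVALID (collision), skipped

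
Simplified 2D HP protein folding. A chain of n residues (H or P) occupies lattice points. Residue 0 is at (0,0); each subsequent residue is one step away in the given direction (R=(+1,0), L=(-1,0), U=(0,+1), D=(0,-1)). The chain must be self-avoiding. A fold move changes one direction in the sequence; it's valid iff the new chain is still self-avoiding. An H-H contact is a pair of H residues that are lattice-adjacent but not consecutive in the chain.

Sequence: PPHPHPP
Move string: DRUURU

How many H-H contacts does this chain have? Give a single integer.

Positions: [(0, 0), (0, -1), (1, -1), (1, 0), (1, 1), (2, 1), (2, 2)]
No H-H contacts found.

Answer: 0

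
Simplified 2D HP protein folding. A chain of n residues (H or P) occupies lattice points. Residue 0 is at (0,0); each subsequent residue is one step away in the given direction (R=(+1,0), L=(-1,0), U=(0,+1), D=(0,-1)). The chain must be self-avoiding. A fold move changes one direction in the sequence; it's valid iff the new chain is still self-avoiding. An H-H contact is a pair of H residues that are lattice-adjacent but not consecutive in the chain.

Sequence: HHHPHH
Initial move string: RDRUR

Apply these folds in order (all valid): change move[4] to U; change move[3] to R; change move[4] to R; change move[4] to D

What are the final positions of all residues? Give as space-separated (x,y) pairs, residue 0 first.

Initial moves: RDRUR
Fold: move[4]->U => RDRUU (positions: [(0, 0), (1, 0), (1, -1), (2, -1), (2, 0), (2, 1)])
Fold: move[3]->R => RDRRU (positions: [(0, 0), (1, 0), (1, -1), (2, -1), (3, -1), (3, 0)])
Fold: move[4]->R => RDRRR (positions: [(0, 0), (1, 0), (1, -1), (2, -1), (3, -1), (4, -1)])
Fold: move[4]->D => RDRRD (positions: [(0, 0), (1, 0), (1, -1), (2, -1), (3, -1), (3, -2)])

Answer: (0,0) (1,0) (1,-1) (2,-1) (3,-1) (3,-2)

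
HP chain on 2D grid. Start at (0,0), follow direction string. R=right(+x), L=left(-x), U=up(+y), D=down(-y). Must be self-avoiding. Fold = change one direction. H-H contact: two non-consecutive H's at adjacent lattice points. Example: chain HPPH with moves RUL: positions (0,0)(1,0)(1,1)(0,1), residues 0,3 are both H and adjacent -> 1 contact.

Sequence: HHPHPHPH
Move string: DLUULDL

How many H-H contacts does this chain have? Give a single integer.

Positions: [(0, 0), (0, -1), (-1, -1), (-1, 0), (-1, 1), (-2, 1), (-2, 0), (-3, 0)]
H-H contact: residue 0 @(0,0) - residue 3 @(-1, 0)

Answer: 1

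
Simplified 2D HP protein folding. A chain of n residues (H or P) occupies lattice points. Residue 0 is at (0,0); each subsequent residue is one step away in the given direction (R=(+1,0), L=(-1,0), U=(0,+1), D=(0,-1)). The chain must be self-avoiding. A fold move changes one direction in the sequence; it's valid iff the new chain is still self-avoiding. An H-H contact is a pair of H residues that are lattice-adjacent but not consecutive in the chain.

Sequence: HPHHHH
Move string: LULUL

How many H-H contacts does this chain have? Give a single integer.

Answer: 0

Derivation:
Positions: [(0, 0), (-1, 0), (-1, 1), (-2, 1), (-2, 2), (-3, 2)]
No H-H contacts found.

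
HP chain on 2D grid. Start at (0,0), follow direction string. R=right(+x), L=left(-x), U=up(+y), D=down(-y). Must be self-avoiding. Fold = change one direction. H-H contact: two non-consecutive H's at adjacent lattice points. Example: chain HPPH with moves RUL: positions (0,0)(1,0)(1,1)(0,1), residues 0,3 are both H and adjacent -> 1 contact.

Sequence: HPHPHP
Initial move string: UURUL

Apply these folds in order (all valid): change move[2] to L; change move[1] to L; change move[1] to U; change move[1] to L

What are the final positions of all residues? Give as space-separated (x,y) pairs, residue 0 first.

Initial moves: UURUL
Fold: move[2]->L => UULUL (positions: [(0, 0), (0, 1), (0, 2), (-1, 2), (-1, 3), (-2, 3)])
Fold: move[1]->L => ULLUL (positions: [(0, 0), (0, 1), (-1, 1), (-2, 1), (-2, 2), (-3, 2)])
Fold: move[1]->U => UULUL (positions: [(0, 0), (0, 1), (0, 2), (-1, 2), (-1, 3), (-2, 3)])
Fold: move[1]->L => ULLUL (positions: [(0, 0), (0, 1), (-1, 1), (-2, 1), (-2, 2), (-3, 2)])

Answer: (0,0) (0,1) (-1,1) (-2,1) (-2,2) (-3,2)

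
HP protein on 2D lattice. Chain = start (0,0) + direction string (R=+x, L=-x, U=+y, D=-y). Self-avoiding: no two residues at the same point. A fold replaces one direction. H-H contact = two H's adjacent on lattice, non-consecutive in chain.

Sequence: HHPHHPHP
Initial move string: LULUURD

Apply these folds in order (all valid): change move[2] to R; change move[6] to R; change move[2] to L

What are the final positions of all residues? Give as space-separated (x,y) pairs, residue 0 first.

Initial moves: LULUURD
Fold: move[2]->R => LURUURD (positions: [(0, 0), (-1, 0), (-1, 1), (0, 1), (0, 2), (0, 3), (1, 3), (1, 2)])
Fold: move[6]->R => LURUURR (positions: [(0, 0), (-1, 0), (-1, 1), (0, 1), (0, 2), (0, 3), (1, 3), (2, 3)])
Fold: move[2]->L => LULUURR (positions: [(0, 0), (-1, 0), (-1, 1), (-2, 1), (-2, 2), (-2, 3), (-1, 3), (0, 3)])

Answer: (0,0) (-1,0) (-1,1) (-2,1) (-2,2) (-2,3) (-1,3) (0,3)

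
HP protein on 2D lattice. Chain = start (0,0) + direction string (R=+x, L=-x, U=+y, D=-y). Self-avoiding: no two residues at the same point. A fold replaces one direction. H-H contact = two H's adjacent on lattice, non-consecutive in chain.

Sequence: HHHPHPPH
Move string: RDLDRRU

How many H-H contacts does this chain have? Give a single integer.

Positions: [(0, 0), (1, 0), (1, -1), (0, -1), (0, -2), (1, -2), (2, -2), (2, -1)]
H-H contact: residue 2 @(1,-1) - residue 7 @(2, -1)

Answer: 1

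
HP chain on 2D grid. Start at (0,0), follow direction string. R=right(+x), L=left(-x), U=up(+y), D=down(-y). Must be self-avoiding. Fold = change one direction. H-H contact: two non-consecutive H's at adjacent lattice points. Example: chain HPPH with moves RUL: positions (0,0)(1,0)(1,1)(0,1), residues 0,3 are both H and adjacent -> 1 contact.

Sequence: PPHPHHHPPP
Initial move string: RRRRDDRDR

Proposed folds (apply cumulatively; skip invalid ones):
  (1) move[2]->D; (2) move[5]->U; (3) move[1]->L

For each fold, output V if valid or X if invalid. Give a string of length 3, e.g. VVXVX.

Initial: RRRRDDRDR -> [(0, 0), (1, 0), (2, 0), (3, 0), (4, 0), (4, -1), (4, -2), (5, -2), (5, -3), (6, -3)]
Fold 1: move[2]->D => RRDRDDRDR VALID
Fold 2: move[5]->U => RRDRDURDR INVALID (collision), skipped
Fold 3: move[1]->L => RLDRDDRDR INVALID (collision), skipped

Answer: VXX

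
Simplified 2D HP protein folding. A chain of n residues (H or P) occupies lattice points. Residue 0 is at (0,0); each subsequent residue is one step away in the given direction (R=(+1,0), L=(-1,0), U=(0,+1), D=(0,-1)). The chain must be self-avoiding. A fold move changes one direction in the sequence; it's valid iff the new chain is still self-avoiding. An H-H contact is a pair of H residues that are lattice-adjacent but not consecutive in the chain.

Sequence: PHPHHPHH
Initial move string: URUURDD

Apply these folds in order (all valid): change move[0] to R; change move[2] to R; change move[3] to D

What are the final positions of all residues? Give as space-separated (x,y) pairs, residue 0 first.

Initial moves: URUURDD
Fold: move[0]->R => RRUURDD (positions: [(0, 0), (1, 0), (2, 0), (2, 1), (2, 2), (3, 2), (3, 1), (3, 0)])
Fold: move[2]->R => RRRURDD (positions: [(0, 0), (1, 0), (2, 0), (3, 0), (3, 1), (4, 1), (4, 0), (4, -1)])
Fold: move[3]->D => RRRDRDD (positions: [(0, 0), (1, 0), (2, 0), (3, 0), (3, -1), (4, -1), (4, -2), (4, -3)])

Answer: (0,0) (1,0) (2,0) (3,0) (3,-1) (4,-1) (4,-2) (4,-3)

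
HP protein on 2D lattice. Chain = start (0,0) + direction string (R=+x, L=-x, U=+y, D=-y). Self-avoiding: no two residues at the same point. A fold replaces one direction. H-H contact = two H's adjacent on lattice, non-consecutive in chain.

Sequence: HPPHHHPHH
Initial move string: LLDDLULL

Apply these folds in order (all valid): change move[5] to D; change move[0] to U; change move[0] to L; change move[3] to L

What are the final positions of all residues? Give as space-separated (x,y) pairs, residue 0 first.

Initial moves: LLDDLULL
Fold: move[5]->D => LLDDLDLL (positions: [(0, 0), (-1, 0), (-2, 0), (-2, -1), (-2, -2), (-3, -2), (-3, -3), (-4, -3), (-5, -3)])
Fold: move[0]->U => ULDDLDLL (positions: [(0, 0), (0, 1), (-1, 1), (-1, 0), (-1, -1), (-2, -1), (-2, -2), (-3, -2), (-4, -2)])
Fold: move[0]->L => LLDDLDLL (positions: [(0, 0), (-1, 0), (-2, 0), (-2, -1), (-2, -2), (-3, -2), (-3, -3), (-4, -3), (-5, -3)])
Fold: move[3]->L => LLDLLDLL (positions: [(0, 0), (-1, 0), (-2, 0), (-2, -1), (-3, -1), (-4, -1), (-4, -2), (-5, -2), (-6, -2)])

Answer: (0,0) (-1,0) (-2,0) (-2,-1) (-3,-1) (-4,-1) (-4,-2) (-5,-2) (-6,-2)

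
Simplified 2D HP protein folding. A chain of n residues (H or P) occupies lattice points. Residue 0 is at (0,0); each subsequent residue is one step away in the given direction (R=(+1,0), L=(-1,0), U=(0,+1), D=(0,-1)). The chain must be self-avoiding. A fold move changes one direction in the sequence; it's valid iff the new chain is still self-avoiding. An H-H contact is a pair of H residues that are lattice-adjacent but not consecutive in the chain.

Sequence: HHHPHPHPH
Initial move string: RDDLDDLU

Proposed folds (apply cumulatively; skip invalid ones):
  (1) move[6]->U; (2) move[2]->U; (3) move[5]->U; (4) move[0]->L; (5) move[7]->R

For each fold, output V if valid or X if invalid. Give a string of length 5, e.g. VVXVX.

Initial: RDDLDDLU -> [(0, 0), (1, 0), (1, -1), (1, -2), (0, -2), (0, -3), (0, -4), (-1, -4), (-1, -3)]
Fold 1: move[6]->U => RDDLDDUU INVALID (collision), skipped
Fold 2: move[2]->U => RDULDDLU INVALID (collision), skipped
Fold 3: move[5]->U => RDDLDULU INVALID (collision), skipped
Fold 4: move[0]->L => LDDLDDLU VALID
Fold 5: move[7]->R => LDDLDDLR INVALID (collision), skipped

Answer: XXXVX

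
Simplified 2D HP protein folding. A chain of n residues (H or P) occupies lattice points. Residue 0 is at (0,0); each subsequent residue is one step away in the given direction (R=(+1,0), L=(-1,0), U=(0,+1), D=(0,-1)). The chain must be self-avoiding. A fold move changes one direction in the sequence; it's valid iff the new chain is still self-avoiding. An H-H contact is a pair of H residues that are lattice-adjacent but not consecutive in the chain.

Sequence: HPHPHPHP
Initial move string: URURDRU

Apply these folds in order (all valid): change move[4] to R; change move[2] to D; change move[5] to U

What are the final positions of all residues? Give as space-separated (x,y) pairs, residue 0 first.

Answer: (0,0) (0,1) (1,1) (1,0) (2,0) (3,0) (3,1) (3,2)

Derivation:
Initial moves: URURDRU
Fold: move[4]->R => URURRRU (positions: [(0, 0), (0, 1), (1, 1), (1, 2), (2, 2), (3, 2), (4, 2), (4, 3)])
Fold: move[2]->D => URDRRRU (positions: [(0, 0), (0, 1), (1, 1), (1, 0), (2, 0), (3, 0), (4, 0), (4, 1)])
Fold: move[5]->U => URDRRUU (positions: [(0, 0), (0, 1), (1, 1), (1, 0), (2, 0), (3, 0), (3, 1), (3, 2)])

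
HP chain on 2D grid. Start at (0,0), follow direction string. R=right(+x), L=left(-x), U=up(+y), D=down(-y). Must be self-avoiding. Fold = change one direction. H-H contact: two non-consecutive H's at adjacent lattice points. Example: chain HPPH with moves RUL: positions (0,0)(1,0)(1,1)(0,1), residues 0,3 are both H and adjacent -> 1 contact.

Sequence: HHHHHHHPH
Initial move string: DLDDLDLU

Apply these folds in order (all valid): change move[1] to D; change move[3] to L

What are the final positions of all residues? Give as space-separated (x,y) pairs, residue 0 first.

Answer: (0,0) (0,-1) (0,-2) (0,-3) (-1,-3) (-2,-3) (-2,-4) (-3,-4) (-3,-3)

Derivation:
Initial moves: DLDDLDLU
Fold: move[1]->D => DDDDLDLU (positions: [(0, 0), (0, -1), (0, -2), (0, -3), (0, -4), (-1, -4), (-1, -5), (-2, -5), (-2, -4)])
Fold: move[3]->L => DDDLLDLU (positions: [(0, 0), (0, -1), (0, -2), (0, -3), (-1, -3), (-2, -3), (-2, -4), (-3, -4), (-3, -3)])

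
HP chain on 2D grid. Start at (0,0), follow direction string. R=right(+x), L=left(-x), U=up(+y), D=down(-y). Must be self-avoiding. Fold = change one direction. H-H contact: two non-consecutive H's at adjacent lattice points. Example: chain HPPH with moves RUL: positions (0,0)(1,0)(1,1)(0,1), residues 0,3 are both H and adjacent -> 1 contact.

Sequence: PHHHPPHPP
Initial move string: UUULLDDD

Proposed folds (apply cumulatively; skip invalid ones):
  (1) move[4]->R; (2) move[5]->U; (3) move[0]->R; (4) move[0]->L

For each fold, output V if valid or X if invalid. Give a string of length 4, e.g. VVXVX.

Initial: UUULLDDD -> [(0, 0), (0, 1), (0, 2), (0, 3), (-1, 3), (-2, 3), (-2, 2), (-2, 1), (-2, 0)]
Fold 1: move[4]->R => UUULRDDD INVALID (collision), skipped
Fold 2: move[5]->U => UUULLUDD INVALID (collision), skipped
Fold 3: move[0]->R => RUULLDDD VALID
Fold 4: move[0]->L => LUULLDDD VALID

Answer: XXVV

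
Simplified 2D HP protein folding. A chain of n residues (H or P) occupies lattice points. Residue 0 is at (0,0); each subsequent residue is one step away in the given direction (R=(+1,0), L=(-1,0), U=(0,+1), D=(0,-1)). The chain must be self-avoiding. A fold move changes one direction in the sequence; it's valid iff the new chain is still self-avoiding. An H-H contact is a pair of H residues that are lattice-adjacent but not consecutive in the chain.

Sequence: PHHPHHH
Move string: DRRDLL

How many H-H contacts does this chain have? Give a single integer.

Positions: [(0, 0), (0, -1), (1, -1), (2, -1), (2, -2), (1, -2), (0, -2)]
H-H contact: residue 1 @(0,-1) - residue 6 @(0, -2)
H-H contact: residue 2 @(1,-1) - residue 5 @(1, -2)

Answer: 2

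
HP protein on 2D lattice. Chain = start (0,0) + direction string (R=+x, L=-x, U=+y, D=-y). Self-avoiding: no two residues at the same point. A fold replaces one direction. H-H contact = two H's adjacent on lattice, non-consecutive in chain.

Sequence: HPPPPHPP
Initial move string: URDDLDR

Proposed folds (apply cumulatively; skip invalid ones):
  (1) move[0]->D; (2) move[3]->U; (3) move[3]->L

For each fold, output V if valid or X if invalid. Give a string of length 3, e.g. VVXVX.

Answer: VXV

Derivation:
Initial: URDDLDR -> [(0, 0), (0, 1), (1, 1), (1, 0), (1, -1), (0, -1), (0, -2), (1, -2)]
Fold 1: move[0]->D => DRDDLDR VALID
Fold 2: move[3]->U => DRDULDR INVALID (collision), skipped
Fold 3: move[3]->L => DRDLLDR VALID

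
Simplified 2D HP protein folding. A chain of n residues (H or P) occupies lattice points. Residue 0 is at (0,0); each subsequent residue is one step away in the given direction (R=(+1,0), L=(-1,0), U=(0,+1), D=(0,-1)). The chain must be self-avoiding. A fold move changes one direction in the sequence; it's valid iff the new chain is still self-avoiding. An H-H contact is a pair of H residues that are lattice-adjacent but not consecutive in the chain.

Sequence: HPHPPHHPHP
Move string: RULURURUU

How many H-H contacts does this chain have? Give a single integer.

Answer: 1

Derivation:
Positions: [(0, 0), (1, 0), (1, 1), (0, 1), (0, 2), (1, 2), (1, 3), (2, 3), (2, 4), (2, 5)]
H-H contact: residue 2 @(1,1) - residue 5 @(1, 2)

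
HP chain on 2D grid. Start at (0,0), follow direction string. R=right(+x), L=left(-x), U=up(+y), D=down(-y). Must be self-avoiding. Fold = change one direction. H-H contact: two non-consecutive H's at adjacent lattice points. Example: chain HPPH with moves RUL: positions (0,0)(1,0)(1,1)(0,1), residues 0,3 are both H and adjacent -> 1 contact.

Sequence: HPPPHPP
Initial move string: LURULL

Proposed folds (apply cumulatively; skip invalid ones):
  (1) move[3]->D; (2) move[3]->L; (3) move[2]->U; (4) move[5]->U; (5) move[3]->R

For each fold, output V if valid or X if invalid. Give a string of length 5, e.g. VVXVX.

Answer: XXVVX

Derivation:
Initial: LURULL -> [(0, 0), (-1, 0), (-1, 1), (0, 1), (0, 2), (-1, 2), (-2, 2)]
Fold 1: move[3]->D => LURDLL INVALID (collision), skipped
Fold 2: move[3]->L => LURLLL INVALID (collision), skipped
Fold 3: move[2]->U => LUUULL VALID
Fold 4: move[5]->U => LUUULU VALID
Fold 5: move[3]->R => LUURLU INVALID (collision), skipped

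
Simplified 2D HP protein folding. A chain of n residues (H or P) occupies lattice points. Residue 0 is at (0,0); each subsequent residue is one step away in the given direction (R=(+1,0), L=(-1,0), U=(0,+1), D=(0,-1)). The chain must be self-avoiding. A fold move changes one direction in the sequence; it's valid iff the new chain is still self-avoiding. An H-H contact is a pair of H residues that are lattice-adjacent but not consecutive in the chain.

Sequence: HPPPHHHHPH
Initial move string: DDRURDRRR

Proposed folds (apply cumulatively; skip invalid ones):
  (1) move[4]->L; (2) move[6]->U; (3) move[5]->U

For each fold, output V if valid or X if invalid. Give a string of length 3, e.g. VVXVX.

Answer: XXV

Derivation:
Initial: DDRURDRRR -> [(0, 0), (0, -1), (0, -2), (1, -2), (1, -1), (2, -1), (2, -2), (3, -2), (4, -2), (5, -2)]
Fold 1: move[4]->L => DDRULDRRR INVALID (collision), skipped
Fold 2: move[6]->U => DDRURDURR INVALID (collision), skipped
Fold 3: move[5]->U => DDRURURRR VALID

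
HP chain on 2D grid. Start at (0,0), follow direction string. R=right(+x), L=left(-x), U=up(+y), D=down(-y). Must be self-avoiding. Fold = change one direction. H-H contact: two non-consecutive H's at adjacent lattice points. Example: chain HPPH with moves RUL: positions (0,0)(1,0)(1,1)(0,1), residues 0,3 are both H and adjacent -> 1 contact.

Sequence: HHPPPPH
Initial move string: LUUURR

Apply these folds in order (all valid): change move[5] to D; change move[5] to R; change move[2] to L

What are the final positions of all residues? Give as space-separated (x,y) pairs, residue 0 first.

Initial moves: LUUURR
Fold: move[5]->D => LUUURD (positions: [(0, 0), (-1, 0), (-1, 1), (-1, 2), (-1, 3), (0, 3), (0, 2)])
Fold: move[5]->R => LUUURR (positions: [(0, 0), (-1, 0), (-1, 1), (-1, 2), (-1, 3), (0, 3), (1, 3)])
Fold: move[2]->L => LULURR (positions: [(0, 0), (-1, 0), (-1, 1), (-2, 1), (-2, 2), (-1, 2), (0, 2)])

Answer: (0,0) (-1,0) (-1,1) (-2,1) (-2,2) (-1,2) (0,2)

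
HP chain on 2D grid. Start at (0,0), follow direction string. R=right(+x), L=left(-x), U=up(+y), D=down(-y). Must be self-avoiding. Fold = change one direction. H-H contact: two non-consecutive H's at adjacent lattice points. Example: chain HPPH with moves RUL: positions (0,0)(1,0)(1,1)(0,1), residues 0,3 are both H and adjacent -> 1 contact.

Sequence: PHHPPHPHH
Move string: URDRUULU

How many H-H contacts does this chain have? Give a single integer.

Positions: [(0, 0), (0, 1), (1, 1), (1, 0), (2, 0), (2, 1), (2, 2), (1, 2), (1, 3)]
H-H contact: residue 2 @(1,1) - residue 5 @(2, 1)
H-H contact: residue 2 @(1,1) - residue 7 @(1, 2)

Answer: 2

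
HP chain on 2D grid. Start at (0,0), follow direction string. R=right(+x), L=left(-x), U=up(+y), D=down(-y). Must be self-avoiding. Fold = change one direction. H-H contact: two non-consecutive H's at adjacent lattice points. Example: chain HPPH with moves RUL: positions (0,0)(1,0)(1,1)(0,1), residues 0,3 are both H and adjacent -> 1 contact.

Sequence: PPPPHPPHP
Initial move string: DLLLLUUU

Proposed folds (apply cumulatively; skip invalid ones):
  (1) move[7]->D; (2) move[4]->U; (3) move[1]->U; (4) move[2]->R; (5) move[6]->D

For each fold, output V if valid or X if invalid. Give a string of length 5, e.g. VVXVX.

Answer: XVXXX

Derivation:
Initial: DLLLLUUU -> [(0, 0), (0, -1), (-1, -1), (-2, -1), (-3, -1), (-4, -1), (-4, 0), (-4, 1), (-4, 2)]
Fold 1: move[7]->D => DLLLLUUD INVALID (collision), skipped
Fold 2: move[4]->U => DLLLUUUU VALID
Fold 3: move[1]->U => DULLUUUU INVALID (collision), skipped
Fold 4: move[2]->R => DLRLUUUU INVALID (collision), skipped
Fold 5: move[6]->D => DLLLUUDU INVALID (collision), skipped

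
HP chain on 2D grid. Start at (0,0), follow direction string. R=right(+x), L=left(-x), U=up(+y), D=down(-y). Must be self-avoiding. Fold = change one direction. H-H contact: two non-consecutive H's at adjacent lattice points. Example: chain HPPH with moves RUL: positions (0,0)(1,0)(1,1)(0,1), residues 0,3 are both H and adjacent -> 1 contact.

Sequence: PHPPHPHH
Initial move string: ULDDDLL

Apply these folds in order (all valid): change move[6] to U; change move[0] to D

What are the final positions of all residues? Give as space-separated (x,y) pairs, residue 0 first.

Initial moves: ULDDDLL
Fold: move[6]->U => ULDDDLU (positions: [(0, 0), (0, 1), (-1, 1), (-1, 0), (-1, -1), (-1, -2), (-2, -2), (-2, -1)])
Fold: move[0]->D => DLDDDLU (positions: [(0, 0), (0, -1), (-1, -1), (-1, -2), (-1, -3), (-1, -4), (-2, -4), (-2, -3)])

Answer: (0,0) (0,-1) (-1,-1) (-1,-2) (-1,-3) (-1,-4) (-2,-4) (-2,-3)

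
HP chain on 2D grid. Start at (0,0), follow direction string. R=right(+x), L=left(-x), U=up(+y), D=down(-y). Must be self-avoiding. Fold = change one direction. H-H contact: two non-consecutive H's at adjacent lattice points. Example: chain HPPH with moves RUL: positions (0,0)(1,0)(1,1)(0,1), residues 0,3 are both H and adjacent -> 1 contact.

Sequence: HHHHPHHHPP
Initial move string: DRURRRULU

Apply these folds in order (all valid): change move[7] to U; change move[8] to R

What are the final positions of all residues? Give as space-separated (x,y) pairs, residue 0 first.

Answer: (0,0) (0,-1) (1,-1) (1,0) (2,0) (3,0) (4,0) (4,1) (4,2) (5,2)

Derivation:
Initial moves: DRURRRULU
Fold: move[7]->U => DRURRRUUU (positions: [(0, 0), (0, -1), (1, -1), (1, 0), (2, 0), (3, 0), (4, 0), (4, 1), (4, 2), (4, 3)])
Fold: move[8]->R => DRURRRUUR (positions: [(0, 0), (0, -1), (1, -1), (1, 0), (2, 0), (3, 0), (4, 0), (4, 1), (4, 2), (5, 2)])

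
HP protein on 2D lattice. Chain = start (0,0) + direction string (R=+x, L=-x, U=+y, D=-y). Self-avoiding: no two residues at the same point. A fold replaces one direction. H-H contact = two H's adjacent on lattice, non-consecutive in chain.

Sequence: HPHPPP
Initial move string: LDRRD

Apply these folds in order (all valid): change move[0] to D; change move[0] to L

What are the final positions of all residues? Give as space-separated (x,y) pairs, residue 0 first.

Initial moves: LDRRD
Fold: move[0]->D => DDRRD (positions: [(0, 0), (0, -1), (0, -2), (1, -2), (2, -2), (2, -3)])
Fold: move[0]->L => LDRRD (positions: [(0, 0), (-1, 0), (-1, -1), (0, -1), (1, -1), (1, -2)])

Answer: (0,0) (-1,0) (-1,-1) (0,-1) (1,-1) (1,-2)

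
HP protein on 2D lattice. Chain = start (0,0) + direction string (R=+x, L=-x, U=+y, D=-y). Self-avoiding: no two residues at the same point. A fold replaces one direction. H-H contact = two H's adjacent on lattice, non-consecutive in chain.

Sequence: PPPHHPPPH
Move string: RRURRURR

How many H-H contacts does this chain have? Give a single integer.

Positions: [(0, 0), (1, 0), (2, 0), (2, 1), (3, 1), (4, 1), (4, 2), (5, 2), (6, 2)]
No H-H contacts found.

Answer: 0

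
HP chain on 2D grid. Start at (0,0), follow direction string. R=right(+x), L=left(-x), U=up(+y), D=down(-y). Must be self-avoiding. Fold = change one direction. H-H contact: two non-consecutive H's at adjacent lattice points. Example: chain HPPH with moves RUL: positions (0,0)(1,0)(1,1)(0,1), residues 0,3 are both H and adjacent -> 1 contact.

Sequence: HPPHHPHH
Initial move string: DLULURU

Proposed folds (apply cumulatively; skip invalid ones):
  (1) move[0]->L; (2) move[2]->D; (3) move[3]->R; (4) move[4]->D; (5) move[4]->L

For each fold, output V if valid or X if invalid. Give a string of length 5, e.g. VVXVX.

Answer: VXVXX

Derivation:
Initial: DLULURU -> [(0, 0), (0, -1), (-1, -1), (-1, 0), (-2, 0), (-2, 1), (-1, 1), (-1, 2)]
Fold 1: move[0]->L => LLULURU VALID
Fold 2: move[2]->D => LLDLURU INVALID (collision), skipped
Fold 3: move[3]->R => LLURURU VALID
Fold 4: move[4]->D => LLURDRU INVALID (collision), skipped
Fold 5: move[4]->L => LLURLRU INVALID (collision), skipped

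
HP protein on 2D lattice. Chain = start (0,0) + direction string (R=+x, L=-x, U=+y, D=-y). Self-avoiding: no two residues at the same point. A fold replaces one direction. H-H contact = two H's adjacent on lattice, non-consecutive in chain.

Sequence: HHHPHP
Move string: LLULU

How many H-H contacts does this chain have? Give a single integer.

Positions: [(0, 0), (-1, 0), (-2, 0), (-2, 1), (-3, 1), (-3, 2)]
No H-H contacts found.

Answer: 0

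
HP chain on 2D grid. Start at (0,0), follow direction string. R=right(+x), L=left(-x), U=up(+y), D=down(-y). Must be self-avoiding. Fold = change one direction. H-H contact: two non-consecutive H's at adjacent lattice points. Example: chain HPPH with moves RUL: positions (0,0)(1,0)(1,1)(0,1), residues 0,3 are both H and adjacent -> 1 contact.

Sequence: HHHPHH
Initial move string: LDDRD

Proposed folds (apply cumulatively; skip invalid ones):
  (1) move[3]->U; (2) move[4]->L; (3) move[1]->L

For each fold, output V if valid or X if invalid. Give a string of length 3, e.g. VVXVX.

Initial: LDDRD -> [(0, 0), (-1, 0), (-1, -1), (-1, -2), (0, -2), (0, -3)]
Fold 1: move[3]->U => LDDUD INVALID (collision), skipped
Fold 2: move[4]->L => LDDRL INVALID (collision), skipped
Fold 3: move[1]->L => LLDRD VALID

Answer: XXV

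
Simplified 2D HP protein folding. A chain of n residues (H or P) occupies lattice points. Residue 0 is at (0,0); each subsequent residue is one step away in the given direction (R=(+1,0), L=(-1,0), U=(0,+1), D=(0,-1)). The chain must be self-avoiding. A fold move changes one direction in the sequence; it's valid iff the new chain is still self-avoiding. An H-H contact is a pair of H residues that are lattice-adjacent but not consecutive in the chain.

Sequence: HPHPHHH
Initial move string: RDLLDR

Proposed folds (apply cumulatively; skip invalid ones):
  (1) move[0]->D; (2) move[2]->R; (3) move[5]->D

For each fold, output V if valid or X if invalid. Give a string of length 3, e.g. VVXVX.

Answer: VXV

Derivation:
Initial: RDLLDR -> [(0, 0), (1, 0), (1, -1), (0, -1), (-1, -1), (-1, -2), (0, -2)]
Fold 1: move[0]->D => DDLLDR VALID
Fold 2: move[2]->R => DDRLDR INVALID (collision), skipped
Fold 3: move[5]->D => DDLLDD VALID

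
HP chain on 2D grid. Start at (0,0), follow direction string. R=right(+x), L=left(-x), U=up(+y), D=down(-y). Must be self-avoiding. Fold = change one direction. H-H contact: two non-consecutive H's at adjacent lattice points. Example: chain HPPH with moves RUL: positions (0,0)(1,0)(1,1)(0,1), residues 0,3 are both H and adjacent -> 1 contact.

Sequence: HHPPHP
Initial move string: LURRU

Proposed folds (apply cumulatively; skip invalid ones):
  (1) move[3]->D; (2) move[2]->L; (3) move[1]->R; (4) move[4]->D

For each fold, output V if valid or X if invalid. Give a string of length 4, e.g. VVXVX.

Initial: LURRU -> [(0, 0), (-1, 0), (-1, 1), (0, 1), (1, 1), (1, 2)]
Fold 1: move[3]->D => LURDU INVALID (collision), skipped
Fold 2: move[2]->L => LULRU INVALID (collision), skipped
Fold 3: move[1]->R => LRRRU INVALID (collision), skipped
Fold 4: move[4]->D => LURRD VALID

Answer: XXXV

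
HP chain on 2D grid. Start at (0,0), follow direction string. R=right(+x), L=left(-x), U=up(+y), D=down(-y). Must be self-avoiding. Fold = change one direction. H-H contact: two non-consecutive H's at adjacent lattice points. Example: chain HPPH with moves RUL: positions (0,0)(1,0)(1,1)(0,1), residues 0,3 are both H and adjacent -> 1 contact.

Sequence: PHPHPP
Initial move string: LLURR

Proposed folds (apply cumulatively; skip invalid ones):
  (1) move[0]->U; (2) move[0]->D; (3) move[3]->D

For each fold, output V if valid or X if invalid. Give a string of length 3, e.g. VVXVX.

Initial: LLURR -> [(0, 0), (-1, 0), (-2, 0), (-2, 1), (-1, 1), (0, 1)]
Fold 1: move[0]->U => ULURR VALID
Fold 2: move[0]->D => DLURR INVALID (collision), skipped
Fold 3: move[3]->D => ULUDR INVALID (collision), skipped

Answer: VXX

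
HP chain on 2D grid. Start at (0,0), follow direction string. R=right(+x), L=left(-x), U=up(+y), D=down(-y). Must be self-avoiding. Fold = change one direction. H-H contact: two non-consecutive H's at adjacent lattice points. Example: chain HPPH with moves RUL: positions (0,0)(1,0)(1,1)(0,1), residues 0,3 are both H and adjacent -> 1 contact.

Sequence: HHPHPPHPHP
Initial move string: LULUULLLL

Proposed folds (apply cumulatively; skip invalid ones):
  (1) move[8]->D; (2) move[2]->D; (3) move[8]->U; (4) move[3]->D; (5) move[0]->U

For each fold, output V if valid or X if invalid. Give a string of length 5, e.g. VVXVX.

Answer: VXVXV

Derivation:
Initial: LULUULLLL -> [(0, 0), (-1, 0), (-1, 1), (-2, 1), (-2, 2), (-2, 3), (-3, 3), (-4, 3), (-5, 3), (-6, 3)]
Fold 1: move[8]->D => LULUULLLD VALID
Fold 2: move[2]->D => LUDUULLLD INVALID (collision), skipped
Fold 3: move[8]->U => LULUULLLU VALID
Fold 4: move[3]->D => LULDULLLU INVALID (collision), skipped
Fold 5: move[0]->U => UULUULLLU VALID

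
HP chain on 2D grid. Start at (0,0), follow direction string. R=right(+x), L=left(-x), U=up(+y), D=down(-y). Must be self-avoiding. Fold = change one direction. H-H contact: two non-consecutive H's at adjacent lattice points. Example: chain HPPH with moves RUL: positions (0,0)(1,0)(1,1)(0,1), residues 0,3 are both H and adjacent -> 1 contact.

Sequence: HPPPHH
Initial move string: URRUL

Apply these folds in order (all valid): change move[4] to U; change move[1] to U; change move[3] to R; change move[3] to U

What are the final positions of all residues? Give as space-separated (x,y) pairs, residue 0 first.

Initial moves: URRUL
Fold: move[4]->U => URRUU (positions: [(0, 0), (0, 1), (1, 1), (2, 1), (2, 2), (2, 3)])
Fold: move[1]->U => UURUU (positions: [(0, 0), (0, 1), (0, 2), (1, 2), (1, 3), (1, 4)])
Fold: move[3]->R => UURRU (positions: [(0, 0), (0, 1), (0, 2), (1, 2), (2, 2), (2, 3)])
Fold: move[3]->U => UURUU (positions: [(0, 0), (0, 1), (0, 2), (1, 2), (1, 3), (1, 4)])

Answer: (0,0) (0,1) (0,2) (1,2) (1,3) (1,4)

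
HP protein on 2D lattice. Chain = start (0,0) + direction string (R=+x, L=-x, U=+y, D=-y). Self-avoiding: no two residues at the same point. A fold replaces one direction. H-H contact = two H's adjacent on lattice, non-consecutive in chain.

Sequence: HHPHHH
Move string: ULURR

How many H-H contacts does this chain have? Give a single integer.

Positions: [(0, 0), (0, 1), (-1, 1), (-1, 2), (0, 2), (1, 2)]
H-H contact: residue 1 @(0,1) - residue 4 @(0, 2)

Answer: 1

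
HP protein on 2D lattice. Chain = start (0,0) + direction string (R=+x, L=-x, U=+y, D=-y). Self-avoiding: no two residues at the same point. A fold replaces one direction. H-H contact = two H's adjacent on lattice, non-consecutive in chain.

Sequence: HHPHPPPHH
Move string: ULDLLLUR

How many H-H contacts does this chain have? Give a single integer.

Answer: 1

Derivation:
Positions: [(0, 0), (0, 1), (-1, 1), (-1, 0), (-2, 0), (-3, 0), (-4, 0), (-4, 1), (-3, 1)]
H-H contact: residue 0 @(0,0) - residue 3 @(-1, 0)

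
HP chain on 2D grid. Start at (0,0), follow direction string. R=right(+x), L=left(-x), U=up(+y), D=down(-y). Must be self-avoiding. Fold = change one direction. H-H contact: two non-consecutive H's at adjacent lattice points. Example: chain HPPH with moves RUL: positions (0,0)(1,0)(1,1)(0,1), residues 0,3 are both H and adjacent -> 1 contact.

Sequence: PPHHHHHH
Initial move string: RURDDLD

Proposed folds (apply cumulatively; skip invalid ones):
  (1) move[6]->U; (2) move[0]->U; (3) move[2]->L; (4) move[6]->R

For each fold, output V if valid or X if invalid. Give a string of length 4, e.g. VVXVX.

Initial: RURDDLD -> [(0, 0), (1, 0), (1, 1), (2, 1), (2, 0), (2, -1), (1, -1), (1, -2)]
Fold 1: move[6]->U => RURDDLU INVALID (collision), skipped
Fold 2: move[0]->U => UURDDLD INVALID (collision), skipped
Fold 3: move[2]->L => RULDDLD INVALID (collision), skipped
Fold 4: move[6]->R => RURDDLR INVALID (collision), skipped

Answer: XXXX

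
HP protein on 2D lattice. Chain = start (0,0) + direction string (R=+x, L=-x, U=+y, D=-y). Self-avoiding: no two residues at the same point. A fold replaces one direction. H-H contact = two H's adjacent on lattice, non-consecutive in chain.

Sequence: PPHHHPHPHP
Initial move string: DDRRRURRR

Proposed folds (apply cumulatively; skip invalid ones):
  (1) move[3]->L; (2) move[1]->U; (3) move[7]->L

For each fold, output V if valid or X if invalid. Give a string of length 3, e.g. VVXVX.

Answer: XXX

Derivation:
Initial: DDRRRURRR -> [(0, 0), (0, -1), (0, -2), (1, -2), (2, -2), (3, -2), (3, -1), (4, -1), (5, -1), (6, -1)]
Fold 1: move[3]->L => DDRLRURRR INVALID (collision), skipped
Fold 2: move[1]->U => DURRRURRR INVALID (collision), skipped
Fold 3: move[7]->L => DDRRRURLR INVALID (collision), skipped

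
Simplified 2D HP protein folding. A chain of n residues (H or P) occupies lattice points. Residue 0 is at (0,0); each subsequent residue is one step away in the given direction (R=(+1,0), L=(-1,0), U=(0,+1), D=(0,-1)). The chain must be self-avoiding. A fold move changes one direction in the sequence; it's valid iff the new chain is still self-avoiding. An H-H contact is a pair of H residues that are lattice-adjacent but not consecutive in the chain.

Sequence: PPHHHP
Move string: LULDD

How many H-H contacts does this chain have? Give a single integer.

Positions: [(0, 0), (-1, 0), (-1, 1), (-2, 1), (-2, 0), (-2, -1)]
No H-H contacts found.

Answer: 0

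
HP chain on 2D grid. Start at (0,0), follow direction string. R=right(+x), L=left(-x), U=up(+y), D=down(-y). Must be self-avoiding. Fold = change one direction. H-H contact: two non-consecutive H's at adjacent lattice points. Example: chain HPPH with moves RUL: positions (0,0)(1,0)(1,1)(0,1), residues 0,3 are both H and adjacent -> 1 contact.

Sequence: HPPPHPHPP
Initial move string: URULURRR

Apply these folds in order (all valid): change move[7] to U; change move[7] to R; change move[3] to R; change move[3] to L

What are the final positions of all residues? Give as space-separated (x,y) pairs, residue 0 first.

Initial moves: URULURRR
Fold: move[7]->U => URULURRU (positions: [(0, 0), (0, 1), (1, 1), (1, 2), (0, 2), (0, 3), (1, 3), (2, 3), (2, 4)])
Fold: move[7]->R => URULURRR (positions: [(0, 0), (0, 1), (1, 1), (1, 2), (0, 2), (0, 3), (1, 3), (2, 3), (3, 3)])
Fold: move[3]->R => URURURRR (positions: [(0, 0), (0, 1), (1, 1), (1, 2), (2, 2), (2, 3), (3, 3), (4, 3), (5, 3)])
Fold: move[3]->L => URULURRR (positions: [(0, 0), (0, 1), (1, 1), (1, 2), (0, 2), (0, 3), (1, 3), (2, 3), (3, 3)])

Answer: (0,0) (0,1) (1,1) (1,2) (0,2) (0,3) (1,3) (2,3) (3,3)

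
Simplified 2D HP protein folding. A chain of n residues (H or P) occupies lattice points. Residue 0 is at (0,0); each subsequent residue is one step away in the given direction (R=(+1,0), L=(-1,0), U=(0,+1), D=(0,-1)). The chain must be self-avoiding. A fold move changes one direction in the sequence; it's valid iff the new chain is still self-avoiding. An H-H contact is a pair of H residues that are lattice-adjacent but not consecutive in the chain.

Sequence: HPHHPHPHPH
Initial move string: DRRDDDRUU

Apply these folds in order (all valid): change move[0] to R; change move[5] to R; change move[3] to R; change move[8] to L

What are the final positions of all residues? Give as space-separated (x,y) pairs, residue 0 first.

Initial moves: DRRDDDRUU
Fold: move[0]->R => RRRDDDRUU (positions: [(0, 0), (1, 0), (2, 0), (3, 0), (3, -1), (3, -2), (3, -3), (4, -3), (4, -2), (4, -1)])
Fold: move[5]->R => RRRDDRRUU (positions: [(0, 0), (1, 0), (2, 0), (3, 0), (3, -1), (3, -2), (4, -2), (5, -2), (5, -1), (5, 0)])
Fold: move[3]->R => RRRRDRRUU (positions: [(0, 0), (1, 0), (2, 0), (3, 0), (4, 0), (4, -1), (5, -1), (6, -1), (6, 0), (6, 1)])
Fold: move[8]->L => RRRRDRRUL (positions: [(0, 0), (1, 0), (2, 0), (3, 0), (4, 0), (4, -1), (5, -1), (6, -1), (6, 0), (5, 0)])

Answer: (0,0) (1,0) (2,0) (3,0) (4,0) (4,-1) (5,-1) (6,-1) (6,0) (5,0)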